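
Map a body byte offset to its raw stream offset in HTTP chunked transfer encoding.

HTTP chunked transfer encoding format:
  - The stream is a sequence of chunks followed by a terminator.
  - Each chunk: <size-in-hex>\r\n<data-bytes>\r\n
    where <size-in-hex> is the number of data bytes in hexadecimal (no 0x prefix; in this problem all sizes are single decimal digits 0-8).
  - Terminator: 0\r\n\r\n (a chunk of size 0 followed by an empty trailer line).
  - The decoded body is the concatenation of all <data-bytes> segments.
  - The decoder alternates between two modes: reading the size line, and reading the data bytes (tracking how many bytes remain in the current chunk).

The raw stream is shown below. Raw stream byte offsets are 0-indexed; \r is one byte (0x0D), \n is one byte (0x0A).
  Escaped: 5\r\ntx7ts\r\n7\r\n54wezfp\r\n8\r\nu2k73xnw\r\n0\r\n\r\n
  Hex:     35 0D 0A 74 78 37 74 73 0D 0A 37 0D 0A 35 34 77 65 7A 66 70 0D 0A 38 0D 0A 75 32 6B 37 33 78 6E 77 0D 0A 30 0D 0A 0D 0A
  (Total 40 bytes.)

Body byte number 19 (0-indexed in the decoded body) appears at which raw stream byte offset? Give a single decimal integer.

Answer: 32

Derivation:
Chunk 1: stream[0..1]='5' size=0x5=5, data at stream[3..8]='tx7ts' -> body[0..5], body so far='tx7ts'
Chunk 2: stream[10..11]='7' size=0x7=7, data at stream[13..20]='54wezfp' -> body[5..12], body so far='tx7ts54wezfp'
Chunk 3: stream[22..23]='8' size=0x8=8, data at stream[25..33]='u2k73xnw' -> body[12..20], body so far='tx7ts54wezfpu2k73xnw'
Chunk 4: stream[35..36]='0' size=0 (terminator). Final body='tx7ts54wezfpu2k73xnw' (20 bytes)
Body byte 19 at stream offset 32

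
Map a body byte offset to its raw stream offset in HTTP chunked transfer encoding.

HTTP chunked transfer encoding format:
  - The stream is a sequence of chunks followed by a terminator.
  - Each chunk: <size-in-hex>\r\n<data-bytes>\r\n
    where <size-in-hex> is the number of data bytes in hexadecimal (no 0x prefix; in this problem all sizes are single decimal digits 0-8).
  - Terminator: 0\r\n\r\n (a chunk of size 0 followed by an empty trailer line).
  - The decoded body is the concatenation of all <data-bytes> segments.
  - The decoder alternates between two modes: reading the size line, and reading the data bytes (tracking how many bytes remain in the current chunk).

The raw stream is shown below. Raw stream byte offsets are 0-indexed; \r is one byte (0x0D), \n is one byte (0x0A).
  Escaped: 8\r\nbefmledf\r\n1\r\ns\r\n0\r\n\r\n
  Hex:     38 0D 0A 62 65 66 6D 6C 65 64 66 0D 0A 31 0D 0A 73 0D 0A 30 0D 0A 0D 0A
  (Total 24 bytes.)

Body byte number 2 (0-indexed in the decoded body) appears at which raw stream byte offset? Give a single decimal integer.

Answer: 5

Derivation:
Chunk 1: stream[0..1]='8' size=0x8=8, data at stream[3..11]='befmledf' -> body[0..8], body so far='befmledf'
Chunk 2: stream[13..14]='1' size=0x1=1, data at stream[16..17]='s' -> body[8..9], body so far='befmledfs'
Chunk 3: stream[19..20]='0' size=0 (terminator). Final body='befmledfs' (9 bytes)
Body byte 2 at stream offset 5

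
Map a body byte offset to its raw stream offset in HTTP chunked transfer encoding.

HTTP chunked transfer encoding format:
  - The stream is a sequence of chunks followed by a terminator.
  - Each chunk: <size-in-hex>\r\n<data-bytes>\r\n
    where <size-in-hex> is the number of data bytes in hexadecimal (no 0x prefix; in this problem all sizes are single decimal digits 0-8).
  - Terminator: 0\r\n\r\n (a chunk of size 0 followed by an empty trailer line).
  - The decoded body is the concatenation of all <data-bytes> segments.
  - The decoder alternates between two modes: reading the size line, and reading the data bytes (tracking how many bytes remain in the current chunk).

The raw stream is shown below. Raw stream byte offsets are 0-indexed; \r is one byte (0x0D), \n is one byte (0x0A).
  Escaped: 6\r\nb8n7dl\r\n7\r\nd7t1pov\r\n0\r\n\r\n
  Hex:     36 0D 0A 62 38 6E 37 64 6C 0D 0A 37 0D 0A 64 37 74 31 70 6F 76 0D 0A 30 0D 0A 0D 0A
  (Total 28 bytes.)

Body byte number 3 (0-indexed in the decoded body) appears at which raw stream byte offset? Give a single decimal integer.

Answer: 6

Derivation:
Chunk 1: stream[0..1]='6' size=0x6=6, data at stream[3..9]='b8n7dl' -> body[0..6], body so far='b8n7dl'
Chunk 2: stream[11..12]='7' size=0x7=7, data at stream[14..21]='d7t1pov' -> body[6..13], body so far='b8n7dld7t1pov'
Chunk 3: stream[23..24]='0' size=0 (terminator). Final body='b8n7dld7t1pov' (13 bytes)
Body byte 3 at stream offset 6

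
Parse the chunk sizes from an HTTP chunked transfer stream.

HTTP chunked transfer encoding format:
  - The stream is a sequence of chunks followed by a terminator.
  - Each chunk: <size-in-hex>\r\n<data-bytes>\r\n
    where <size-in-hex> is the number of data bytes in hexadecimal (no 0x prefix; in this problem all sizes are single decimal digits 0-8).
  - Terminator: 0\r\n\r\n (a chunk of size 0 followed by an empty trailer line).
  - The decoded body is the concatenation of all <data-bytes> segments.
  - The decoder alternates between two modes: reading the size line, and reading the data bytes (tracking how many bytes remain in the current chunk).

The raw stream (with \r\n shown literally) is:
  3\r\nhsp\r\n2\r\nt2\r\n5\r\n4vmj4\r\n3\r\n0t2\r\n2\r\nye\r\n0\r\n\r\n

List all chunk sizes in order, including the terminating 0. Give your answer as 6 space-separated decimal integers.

Answer: 3 2 5 3 2 0

Derivation:
Chunk 1: stream[0..1]='3' size=0x3=3, data at stream[3..6]='hsp' -> body[0..3], body so far='hsp'
Chunk 2: stream[8..9]='2' size=0x2=2, data at stream[11..13]='t2' -> body[3..5], body so far='hspt2'
Chunk 3: stream[15..16]='5' size=0x5=5, data at stream[18..23]='4vmj4' -> body[5..10], body so far='hspt24vmj4'
Chunk 4: stream[25..26]='3' size=0x3=3, data at stream[28..31]='0t2' -> body[10..13], body so far='hspt24vmj40t2'
Chunk 5: stream[33..34]='2' size=0x2=2, data at stream[36..38]='ye' -> body[13..15], body so far='hspt24vmj40t2ye'
Chunk 6: stream[40..41]='0' size=0 (terminator). Final body='hspt24vmj40t2ye' (15 bytes)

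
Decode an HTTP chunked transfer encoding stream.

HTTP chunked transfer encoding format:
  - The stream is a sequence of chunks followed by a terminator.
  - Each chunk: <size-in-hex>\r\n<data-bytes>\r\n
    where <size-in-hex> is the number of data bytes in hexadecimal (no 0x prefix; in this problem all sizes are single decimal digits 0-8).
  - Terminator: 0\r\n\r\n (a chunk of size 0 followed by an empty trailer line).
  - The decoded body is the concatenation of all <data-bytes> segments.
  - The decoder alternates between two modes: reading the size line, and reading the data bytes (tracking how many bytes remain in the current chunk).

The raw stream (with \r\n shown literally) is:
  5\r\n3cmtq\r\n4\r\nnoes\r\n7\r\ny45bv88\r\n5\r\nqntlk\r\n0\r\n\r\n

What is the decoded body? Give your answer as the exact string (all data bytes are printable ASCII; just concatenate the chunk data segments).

Answer: 3cmtqnoesy45bv88qntlk

Derivation:
Chunk 1: stream[0..1]='5' size=0x5=5, data at stream[3..8]='3cmtq' -> body[0..5], body so far='3cmtq'
Chunk 2: stream[10..11]='4' size=0x4=4, data at stream[13..17]='noes' -> body[5..9], body so far='3cmtqnoes'
Chunk 3: stream[19..20]='7' size=0x7=7, data at stream[22..29]='y45bv88' -> body[9..16], body so far='3cmtqnoesy45bv88'
Chunk 4: stream[31..32]='5' size=0x5=5, data at stream[34..39]='qntlk' -> body[16..21], body so far='3cmtqnoesy45bv88qntlk'
Chunk 5: stream[41..42]='0' size=0 (terminator). Final body='3cmtqnoesy45bv88qntlk' (21 bytes)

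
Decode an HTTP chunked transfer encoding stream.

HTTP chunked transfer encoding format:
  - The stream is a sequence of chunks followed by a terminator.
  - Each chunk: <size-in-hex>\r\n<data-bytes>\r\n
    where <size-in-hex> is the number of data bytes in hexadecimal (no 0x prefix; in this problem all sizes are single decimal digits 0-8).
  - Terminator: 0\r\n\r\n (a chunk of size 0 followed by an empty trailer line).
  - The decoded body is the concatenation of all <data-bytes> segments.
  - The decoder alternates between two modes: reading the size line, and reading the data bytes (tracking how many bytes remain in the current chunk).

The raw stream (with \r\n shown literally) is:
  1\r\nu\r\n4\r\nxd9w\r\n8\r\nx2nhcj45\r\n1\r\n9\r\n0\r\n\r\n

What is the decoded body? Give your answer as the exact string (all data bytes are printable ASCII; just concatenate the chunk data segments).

Chunk 1: stream[0..1]='1' size=0x1=1, data at stream[3..4]='u' -> body[0..1], body so far='u'
Chunk 2: stream[6..7]='4' size=0x4=4, data at stream[9..13]='xd9w' -> body[1..5], body so far='uxd9w'
Chunk 3: stream[15..16]='8' size=0x8=8, data at stream[18..26]='x2nhcj45' -> body[5..13], body so far='uxd9wx2nhcj45'
Chunk 4: stream[28..29]='1' size=0x1=1, data at stream[31..32]='9' -> body[13..14], body so far='uxd9wx2nhcj459'
Chunk 5: stream[34..35]='0' size=0 (terminator). Final body='uxd9wx2nhcj459' (14 bytes)

Answer: uxd9wx2nhcj459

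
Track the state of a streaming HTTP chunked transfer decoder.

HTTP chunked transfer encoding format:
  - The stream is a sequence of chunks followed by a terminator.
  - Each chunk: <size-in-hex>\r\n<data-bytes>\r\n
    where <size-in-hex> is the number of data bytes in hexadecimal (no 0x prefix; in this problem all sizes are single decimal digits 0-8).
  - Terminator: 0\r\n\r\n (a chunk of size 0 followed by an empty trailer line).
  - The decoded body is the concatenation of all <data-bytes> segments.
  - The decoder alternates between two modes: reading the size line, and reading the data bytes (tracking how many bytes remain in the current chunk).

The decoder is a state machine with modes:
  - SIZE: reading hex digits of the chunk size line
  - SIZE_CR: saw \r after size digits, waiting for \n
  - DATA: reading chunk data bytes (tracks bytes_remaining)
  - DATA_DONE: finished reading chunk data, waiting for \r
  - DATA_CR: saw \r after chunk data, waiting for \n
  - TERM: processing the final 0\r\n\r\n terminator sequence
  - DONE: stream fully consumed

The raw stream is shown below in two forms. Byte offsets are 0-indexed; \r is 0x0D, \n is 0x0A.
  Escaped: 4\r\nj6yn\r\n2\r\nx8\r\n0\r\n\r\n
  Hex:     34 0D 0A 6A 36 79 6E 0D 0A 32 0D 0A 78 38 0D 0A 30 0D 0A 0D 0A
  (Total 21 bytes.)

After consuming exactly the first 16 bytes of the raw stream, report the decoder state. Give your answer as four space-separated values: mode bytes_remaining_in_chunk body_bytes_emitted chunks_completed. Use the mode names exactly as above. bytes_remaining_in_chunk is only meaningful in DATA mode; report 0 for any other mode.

Answer: SIZE 0 6 2

Derivation:
Byte 0 = '4': mode=SIZE remaining=0 emitted=0 chunks_done=0
Byte 1 = 0x0D: mode=SIZE_CR remaining=0 emitted=0 chunks_done=0
Byte 2 = 0x0A: mode=DATA remaining=4 emitted=0 chunks_done=0
Byte 3 = 'j': mode=DATA remaining=3 emitted=1 chunks_done=0
Byte 4 = '6': mode=DATA remaining=2 emitted=2 chunks_done=0
Byte 5 = 'y': mode=DATA remaining=1 emitted=3 chunks_done=0
Byte 6 = 'n': mode=DATA_DONE remaining=0 emitted=4 chunks_done=0
Byte 7 = 0x0D: mode=DATA_CR remaining=0 emitted=4 chunks_done=0
Byte 8 = 0x0A: mode=SIZE remaining=0 emitted=4 chunks_done=1
Byte 9 = '2': mode=SIZE remaining=0 emitted=4 chunks_done=1
Byte 10 = 0x0D: mode=SIZE_CR remaining=0 emitted=4 chunks_done=1
Byte 11 = 0x0A: mode=DATA remaining=2 emitted=4 chunks_done=1
Byte 12 = 'x': mode=DATA remaining=1 emitted=5 chunks_done=1
Byte 13 = '8': mode=DATA_DONE remaining=0 emitted=6 chunks_done=1
Byte 14 = 0x0D: mode=DATA_CR remaining=0 emitted=6 chunks_done=1
Byte 15 = 0x0A: mode=SIZE remaining=0 emitted=6 chunks_done=2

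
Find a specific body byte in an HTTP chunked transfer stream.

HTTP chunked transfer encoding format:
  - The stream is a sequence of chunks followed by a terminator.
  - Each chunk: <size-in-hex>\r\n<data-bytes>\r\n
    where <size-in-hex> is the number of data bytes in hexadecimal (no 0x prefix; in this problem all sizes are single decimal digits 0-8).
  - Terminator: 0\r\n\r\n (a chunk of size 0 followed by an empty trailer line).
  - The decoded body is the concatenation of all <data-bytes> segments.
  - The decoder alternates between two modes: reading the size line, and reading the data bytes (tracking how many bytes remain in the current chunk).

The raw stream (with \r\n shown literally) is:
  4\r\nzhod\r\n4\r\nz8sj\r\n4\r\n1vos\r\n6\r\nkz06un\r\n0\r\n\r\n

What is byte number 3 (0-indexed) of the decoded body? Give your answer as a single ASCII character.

Answer: d

Derivation:
Chunk 1: stream[0..1]='4' size=0x4=4, data at stream[3..7]='zhod' -> body[0..4], body so far='zhod'
Chunk 2: stream[9..10]='4' size=0x4=4, data at stream[12..16]='z8sj' -> body[4..8], body so far='zhodz8sj'
Chunk 3: stream[18..19]='4' size=0x4=4, data at stream[21..25]='1vos' -> body[8..12], body so far='zhodz8sj1vos'
Chunk 4: stream[27..28]='6' size=0x6=6, data at stream[30..36]='kz06un' -> body[12..18], body so far='zhodz8sj1voskz06un'
Chunk 5: stream[38..39]='0' size=0 (terminator). Final body='zhodz8sj1voskz06un' (18 bytes)
Body byte 3 = 'd'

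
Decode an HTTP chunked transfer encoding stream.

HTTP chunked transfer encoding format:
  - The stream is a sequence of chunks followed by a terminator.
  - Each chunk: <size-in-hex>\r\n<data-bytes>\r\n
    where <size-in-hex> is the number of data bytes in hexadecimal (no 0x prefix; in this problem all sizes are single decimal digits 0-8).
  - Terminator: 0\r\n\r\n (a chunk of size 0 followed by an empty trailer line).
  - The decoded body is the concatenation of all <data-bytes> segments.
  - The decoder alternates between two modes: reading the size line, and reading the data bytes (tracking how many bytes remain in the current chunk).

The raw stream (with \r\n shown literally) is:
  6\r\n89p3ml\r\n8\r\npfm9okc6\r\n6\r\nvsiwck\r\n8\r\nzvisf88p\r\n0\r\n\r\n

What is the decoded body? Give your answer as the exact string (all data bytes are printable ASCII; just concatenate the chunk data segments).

Answer: 89p3mlpfm9okc6vsiwckzvisf88p

Derivation:
Chunk 1: stream[0..1]='6' size=0x6=6, data at stream[3..9]='89p3ml' -> body[0..6], body so far='89p3ml'
Chunk 2: stream[11..12]='8' size=0x8=8, data at stream[14..22]='pfm9okc6' -> body[6..14], body so far='89p3mlpfm9okc6'
Chunk 3: stream[24..25]='6' size=0x6=6, data at stream[27..33]='vsiwck' -> body[14..20], body so far='89p3mlpfm9okc6vsiwck'
Chunk 4: stream[35..36]='8' size=0x8=8, data at stream[38..46]='zvisf88p' -> body[20..28], body so far='89p3mlpfm9okc6vsiwckzvisf88p'
Chunk 5: stream[48..49]='0' size=0 (terminator). Final body='89p3mlpfm9okc6vsiwckzvisf88p' (28 bytes)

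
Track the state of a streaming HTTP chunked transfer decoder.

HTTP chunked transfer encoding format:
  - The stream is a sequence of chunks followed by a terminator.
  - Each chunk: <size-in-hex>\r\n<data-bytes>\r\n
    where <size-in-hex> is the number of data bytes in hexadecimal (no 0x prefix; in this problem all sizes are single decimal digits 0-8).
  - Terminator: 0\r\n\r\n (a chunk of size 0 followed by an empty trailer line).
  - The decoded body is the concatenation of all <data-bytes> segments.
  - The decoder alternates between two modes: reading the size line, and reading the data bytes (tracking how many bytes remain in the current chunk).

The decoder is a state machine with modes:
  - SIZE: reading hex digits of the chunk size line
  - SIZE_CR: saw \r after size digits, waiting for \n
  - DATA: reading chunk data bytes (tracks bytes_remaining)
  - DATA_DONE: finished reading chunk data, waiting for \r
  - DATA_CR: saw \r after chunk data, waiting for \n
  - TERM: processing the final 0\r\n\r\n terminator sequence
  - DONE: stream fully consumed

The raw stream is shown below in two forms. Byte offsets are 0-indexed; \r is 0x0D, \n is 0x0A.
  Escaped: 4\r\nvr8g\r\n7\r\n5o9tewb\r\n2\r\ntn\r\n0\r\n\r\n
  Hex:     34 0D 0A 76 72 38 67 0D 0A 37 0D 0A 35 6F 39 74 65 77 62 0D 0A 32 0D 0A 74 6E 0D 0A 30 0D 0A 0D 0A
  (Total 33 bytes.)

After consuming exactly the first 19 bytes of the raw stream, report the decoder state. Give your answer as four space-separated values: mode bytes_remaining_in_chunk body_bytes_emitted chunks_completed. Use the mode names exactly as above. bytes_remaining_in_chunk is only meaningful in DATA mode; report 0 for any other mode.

Byte 0 = '4': mode=SIZE remaining=0 emitted=0 chunks_done=0
Byte 1 = 0x0D: mode=SIZE_CR remaining=0 emitted=0 chunks_done=0
Byte 2 = 0x0A: mode=DATA remaining=4 emitted=0 chunks_done=0
Byte 3 = 'v': mode=DATA remaining=3 emitted=1 chunks_done=0
Byte 4 = 'r': mode=DATA remaining=2 emitted=2 chunks_done=0
Byte 5 = '8': mode=DATA remaining=1 emitted=3 chunks_done=0
Byte 6 = 'g': mode=DATA_DONE remaining=0 emitted=4 chunks_done=0
Byte 7 = 0x0D: mode=DATA_CR remaining=0 emitted=4 chunks_done=0
Byte 8 = 0x0A: mode=SIZE remaining=0 emitted=4 chunks_done=1
Byte 9 = '7': mode=SIZE remaining=0 emitted=4 chunks_done=1
Byte 10 = 0x0D: mode=SIZE_CR remaining=0 emitted=4 chunks_done=1
Byte 11 = 0x0A: mode=DATA remaining=7 emitted=4 chunks_done=1
Byte 12 = '5': mode=DATA remaining=6 emitted=5 chunks_done=1
Byte 13 = 'o': mode=DATA remaining=5 emitted=6 chunks_done=1
Byte 14 = '9': mode=DATA remaining=4 emitted=7 chunks_done=1
Byte 15 = 't': mode=DATA remaining=3 emitted=8 chunks_done=1
Byte 16 = 'e': mode=DATA remaining=2 emitted=9 chunks_done=1
Byte 17 = 'w': mode=DATA remaining=1 emitted=10 chunks_done=1
Byte 18 = 'b': mode=DATA_DONE remaining=0 emitted=11 chunks_done=1

Answer: DATA_DONE 0 11 1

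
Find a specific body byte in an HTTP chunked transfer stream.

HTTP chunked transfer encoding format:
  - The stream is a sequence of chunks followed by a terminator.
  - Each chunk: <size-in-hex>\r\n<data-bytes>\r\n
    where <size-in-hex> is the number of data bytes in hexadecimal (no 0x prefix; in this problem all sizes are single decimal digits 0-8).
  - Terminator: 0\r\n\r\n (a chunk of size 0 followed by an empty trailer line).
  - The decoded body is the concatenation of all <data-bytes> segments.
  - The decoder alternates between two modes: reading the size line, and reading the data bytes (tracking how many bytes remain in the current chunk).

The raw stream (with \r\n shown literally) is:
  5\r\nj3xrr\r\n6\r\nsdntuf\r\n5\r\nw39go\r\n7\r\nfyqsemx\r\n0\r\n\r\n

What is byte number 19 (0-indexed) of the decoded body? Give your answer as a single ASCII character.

Chunk 1: stream[0..1]='5' size=0x5=5, data at stream[3..8]='j3xrr' -> body[0..5], body so far='j3xrr'
Chunk 2: stream[10..11]='6' size=0x6=6, data at stream[13..19]='sdntuf' -> body[5..11], body so far='j3xrrsdntuf'
Chunk 3: stream[21..22]='5' size=0x5=5, data at stream[24..29]='w39go' -> body[11..16], body so far='j3xrrsdntufw39go'
Chunk 4: stream[31..32]='7' size=0x7=7, data at stream[34..41]='fyqsemx' -> body[16..23], body so far='j3xrrsdntufw39gofyqsemx'
Chunk 5: stream[43..44]='0' size=0 (terminator). Final body='j3xrrsdntufw39gofyqsemx' (23 bytes)
Body byte 19 = 's'

Answer: s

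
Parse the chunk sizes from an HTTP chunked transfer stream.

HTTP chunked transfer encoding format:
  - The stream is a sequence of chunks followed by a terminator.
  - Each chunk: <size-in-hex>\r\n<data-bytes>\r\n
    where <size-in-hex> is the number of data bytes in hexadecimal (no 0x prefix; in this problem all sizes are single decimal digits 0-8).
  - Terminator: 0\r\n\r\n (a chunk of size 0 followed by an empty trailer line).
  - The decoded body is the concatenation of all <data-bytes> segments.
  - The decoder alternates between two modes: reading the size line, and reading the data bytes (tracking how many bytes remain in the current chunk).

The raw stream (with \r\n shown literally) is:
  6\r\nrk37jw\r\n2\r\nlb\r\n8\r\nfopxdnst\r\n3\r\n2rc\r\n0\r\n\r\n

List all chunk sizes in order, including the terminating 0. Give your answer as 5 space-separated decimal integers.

Answer: 6 2 8 3 0

Derivation:
Chunk 1: stream[0..1]='6' size=0x6=6, data at stream[3..9]='rk37jw' -> body[0..6], body so far='rk37jw'
Chunk 2: stream[11..12]='2' size=0x2=2, data at stream[14..16]='lb' -> body[6..8], body so far='rk37jwlb'
Chunk 3: stream[18..19]='8' size=0x8=8, data at stream[21..29]='fopxdnst' -> body[8..16], body so far='rk37jwlbfopxdnst'
Chunk 4: stream[31..32]='3' size=0x3=3, data at stream[34..37]='2rc' -> body[16..19], body so far='rk37jwlbfopxdnst2rc'
Chunk 5: stream[39..40]='0' size=0 (terminator). Final body='rk37jwlbfopxdnst2rc' (19 bytes)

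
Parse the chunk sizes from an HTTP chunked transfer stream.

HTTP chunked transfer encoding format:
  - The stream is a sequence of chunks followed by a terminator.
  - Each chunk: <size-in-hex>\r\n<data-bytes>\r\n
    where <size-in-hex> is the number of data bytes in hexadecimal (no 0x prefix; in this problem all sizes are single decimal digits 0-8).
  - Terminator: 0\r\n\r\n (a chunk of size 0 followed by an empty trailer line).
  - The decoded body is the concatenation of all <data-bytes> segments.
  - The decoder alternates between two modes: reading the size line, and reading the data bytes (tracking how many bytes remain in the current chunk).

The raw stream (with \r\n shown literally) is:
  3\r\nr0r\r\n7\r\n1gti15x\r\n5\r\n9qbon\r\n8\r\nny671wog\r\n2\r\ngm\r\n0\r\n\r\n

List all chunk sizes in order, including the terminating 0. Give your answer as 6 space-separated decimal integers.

Chunk 1: stream[0..1]='3' size=0x3=3, data at stream[3..6]='r0r' -> body[0..3], body so far='r0r'
Chunk 2: stream[8..9]='7' size=0x7=7, data at stream[11..18]='1gti15x' -> body[3..10], body so far='r0r1gti15x'
Chunk 3: stream[20..21]='5' size=0x5=5, data at stream[23..28]='9qbon' -> body[10..15], body so far='r0r1gti15x9qbon'
Chunk 4: stream[30..31]='8' size=0x8=8, data at stream[33..41]='ny671wog' -> body[15..23], body so far='r0r1gti15x9qbonny671wog'
Chunk 5: stream[43..44]='2' size=0x2=2, data at stream[46..48]='gm' -> body[23..25], body so far='r0r1gti15x9qbonny671woggm'
Chunk 6: stream[50..51]='0' size=0 (terminator). Final body='r0r1gti15x9qbonny671woggm' (25 bytes)

Answer: 3 7 5 8 2 0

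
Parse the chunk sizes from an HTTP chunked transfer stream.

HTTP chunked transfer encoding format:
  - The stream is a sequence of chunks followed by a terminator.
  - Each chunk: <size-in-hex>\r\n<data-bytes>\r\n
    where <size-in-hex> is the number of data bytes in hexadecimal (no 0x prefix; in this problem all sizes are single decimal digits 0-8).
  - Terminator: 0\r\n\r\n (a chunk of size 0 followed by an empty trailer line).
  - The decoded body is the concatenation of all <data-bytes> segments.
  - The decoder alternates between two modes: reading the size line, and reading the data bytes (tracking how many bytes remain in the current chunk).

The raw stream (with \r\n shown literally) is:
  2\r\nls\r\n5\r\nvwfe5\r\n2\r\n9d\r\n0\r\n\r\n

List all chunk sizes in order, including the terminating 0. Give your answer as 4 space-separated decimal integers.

Answer: 2 5 2 0

Derivation:
Chunk 1: stream[0..1]='2' size=0x2=2, data at stream[3..5]='ls' -> body[0..2], body so far='ls'
Chunk 2: stream[7..8]='5' size=0x5=5, data at stream[10..15]='vwfe5' -> body[2..7], body so far='lsvwfe5'
Chunk 3: stream[17..18]='2' size=0x2=2, data at stream[20..22]='9d' -> body[7..9], body so far='lsvwfe59d'
Chunk 4: stream[24..25]='0' size=0 (terminator). Final body='lsvwfe59d' (9 bytes)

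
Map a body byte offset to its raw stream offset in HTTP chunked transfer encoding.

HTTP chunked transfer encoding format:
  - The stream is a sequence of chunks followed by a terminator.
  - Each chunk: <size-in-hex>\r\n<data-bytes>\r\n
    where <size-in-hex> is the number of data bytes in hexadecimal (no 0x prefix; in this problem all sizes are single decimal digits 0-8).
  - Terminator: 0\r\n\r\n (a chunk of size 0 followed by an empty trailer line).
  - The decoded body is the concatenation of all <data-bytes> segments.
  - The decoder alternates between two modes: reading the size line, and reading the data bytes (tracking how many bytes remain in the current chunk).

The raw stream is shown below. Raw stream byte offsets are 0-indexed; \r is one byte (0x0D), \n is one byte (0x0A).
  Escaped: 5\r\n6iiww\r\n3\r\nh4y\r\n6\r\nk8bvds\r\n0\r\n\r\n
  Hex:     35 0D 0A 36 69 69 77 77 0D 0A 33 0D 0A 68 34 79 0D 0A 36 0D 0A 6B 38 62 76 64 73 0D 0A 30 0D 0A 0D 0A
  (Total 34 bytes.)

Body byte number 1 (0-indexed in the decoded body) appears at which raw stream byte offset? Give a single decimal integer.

Answer: 4

Derivation:
Chunk 1: stream[0..1]='5' size=0x5=5, data at stream[3..8]='6iiww' -> body[0..5], body so far='6iiww'
Chunk 2: stream[10..11]='3' size=0x3=3, data at stream[13..16]='h4y' -> body[5..8], body so far='6iiwwh4y'
Chunk 3: stream[18..19]='6' size=0x6=6, data at stream[21..27]='k8bvds' -> body[8..14], body so far='6iiwwh4yk8bvds'
Chunk 4: stream[29..30]='0' size=0 (terminator). Final body='6iiwwh4yk8bvds' (14 bytes)
Body byte 1 at stream offset 4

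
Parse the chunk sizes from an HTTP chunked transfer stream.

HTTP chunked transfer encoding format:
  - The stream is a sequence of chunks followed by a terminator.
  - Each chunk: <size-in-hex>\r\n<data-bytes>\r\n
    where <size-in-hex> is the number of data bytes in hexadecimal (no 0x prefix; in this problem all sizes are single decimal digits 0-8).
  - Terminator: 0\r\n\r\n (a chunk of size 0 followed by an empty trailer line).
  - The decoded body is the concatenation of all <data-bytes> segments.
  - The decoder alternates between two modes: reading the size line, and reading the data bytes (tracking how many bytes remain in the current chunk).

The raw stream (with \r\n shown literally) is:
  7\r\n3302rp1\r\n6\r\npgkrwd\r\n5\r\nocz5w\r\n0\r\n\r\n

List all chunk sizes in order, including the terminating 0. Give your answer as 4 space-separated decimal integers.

Chunk 1: stream[0..1]='7' size=0x7=7, data at stream[3..10]='3302rp1' -> body[0..7], body so far='3302rp1'
Chunk 2: stream[12..13]='6' size=0x6=6, data at stream[15..21]='pgkrwd' -> body[7..13], body so far='3302rp1pgkrwd'
Chunk 3: stream[23..24]='5' size=0x5=5, data at stream[26..31]='ocz5w' -> body[13..18], body so far='3302rp1pgkrwdocz5w'
Chunk 4: stream[33..34]='0' size=0 (terminator). Final body='3302rp1pgkrwdocz5w' (18 bytes)

Answer: 7 6 5 0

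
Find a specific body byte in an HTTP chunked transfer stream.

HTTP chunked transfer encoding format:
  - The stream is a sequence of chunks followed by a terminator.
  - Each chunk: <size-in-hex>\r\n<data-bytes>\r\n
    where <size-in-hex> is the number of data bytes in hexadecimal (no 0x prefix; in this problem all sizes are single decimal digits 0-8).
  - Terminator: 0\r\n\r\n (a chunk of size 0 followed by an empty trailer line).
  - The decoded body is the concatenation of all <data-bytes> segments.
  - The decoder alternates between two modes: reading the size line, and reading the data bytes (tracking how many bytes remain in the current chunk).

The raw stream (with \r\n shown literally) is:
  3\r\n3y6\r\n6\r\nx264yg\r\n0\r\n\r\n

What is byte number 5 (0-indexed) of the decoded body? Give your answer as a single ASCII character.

Answer: 6

Derivation:
Chunk 1: stream[0..1]='3' size=0x3=3, data at stream[3..6]='3y6' -> body[0..3], body so far='3y6'
Chunk 2: stream[8..9]='6' size=0x6=6, data at stream[11..17]='x264yg' -> body[3..9], body so far='3y6x264yg'
Chunk 3: stream[19..20]='0' size=0 (terminator). Final body='3y6x264yg' (9 bytes)
Body byte 5 = '6'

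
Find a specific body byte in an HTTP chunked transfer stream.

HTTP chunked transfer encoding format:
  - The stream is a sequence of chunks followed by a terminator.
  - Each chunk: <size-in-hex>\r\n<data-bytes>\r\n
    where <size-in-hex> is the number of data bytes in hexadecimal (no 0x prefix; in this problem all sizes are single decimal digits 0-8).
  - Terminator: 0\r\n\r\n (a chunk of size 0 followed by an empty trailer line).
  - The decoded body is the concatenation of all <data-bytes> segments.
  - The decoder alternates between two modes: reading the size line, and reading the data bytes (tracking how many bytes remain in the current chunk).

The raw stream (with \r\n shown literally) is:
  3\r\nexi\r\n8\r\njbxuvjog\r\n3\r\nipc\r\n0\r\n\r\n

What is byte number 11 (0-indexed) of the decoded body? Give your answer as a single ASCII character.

Answer: i

Derivation:
Chunk 1: stream[0..1]='3' size=0x3=3, data at stream[3..6]='exi' -> body[0..3], body so far='exi'
Chunk 2: stream[8..9]='8' size=0x8=8, data at stream[11..19]='jbxuvjog' -> body[3..11], body so far='exijbxuvjog'
Chunk 3: stream[21..22]='3' size=0x3=3, data at stream[24..27]='ipc' -> body[11..14], body so far='exijbxuvjogipc'
Chunk 4: stream[29..30]='0' size=0 (terminator). Final body='exijbxuvjogipc' (14 bytes)
Body byte 11 = 'i'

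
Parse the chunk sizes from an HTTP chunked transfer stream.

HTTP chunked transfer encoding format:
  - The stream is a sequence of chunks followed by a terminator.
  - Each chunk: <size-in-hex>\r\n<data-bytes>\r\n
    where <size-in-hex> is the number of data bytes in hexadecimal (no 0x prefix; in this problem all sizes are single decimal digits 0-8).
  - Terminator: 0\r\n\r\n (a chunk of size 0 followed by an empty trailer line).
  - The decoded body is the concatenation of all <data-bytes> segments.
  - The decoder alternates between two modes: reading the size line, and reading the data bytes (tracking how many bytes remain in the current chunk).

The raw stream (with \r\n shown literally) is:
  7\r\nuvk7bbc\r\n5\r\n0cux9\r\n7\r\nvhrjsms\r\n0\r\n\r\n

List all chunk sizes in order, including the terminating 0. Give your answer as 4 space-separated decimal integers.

Answer: 7 5 7 0

Derivation:
Chunk 1: stream[0..1]='7' size=0x7=7, data at stream[3..10]='uvk7bbc' -> body[0..7], body so far='uvk7bbc'
Chunk 2: stream[12..13]='5' size=0x5=5, data at stream[15..20]='0cux9' -> body[7..12], body so far='uvk7bbc0cux9'
Chunk 3: stream[22..23]='7' size=0x7=7, data at stream[25..32]='vhrjsms' -> body[12..19], body so far='uvk7bbc0cux9vhrjsms'
Chunk 4: stream[34..35]='0' size=0 (terminator). Final body='uvk7bbc0cux9vhrjsms' (19 bytes)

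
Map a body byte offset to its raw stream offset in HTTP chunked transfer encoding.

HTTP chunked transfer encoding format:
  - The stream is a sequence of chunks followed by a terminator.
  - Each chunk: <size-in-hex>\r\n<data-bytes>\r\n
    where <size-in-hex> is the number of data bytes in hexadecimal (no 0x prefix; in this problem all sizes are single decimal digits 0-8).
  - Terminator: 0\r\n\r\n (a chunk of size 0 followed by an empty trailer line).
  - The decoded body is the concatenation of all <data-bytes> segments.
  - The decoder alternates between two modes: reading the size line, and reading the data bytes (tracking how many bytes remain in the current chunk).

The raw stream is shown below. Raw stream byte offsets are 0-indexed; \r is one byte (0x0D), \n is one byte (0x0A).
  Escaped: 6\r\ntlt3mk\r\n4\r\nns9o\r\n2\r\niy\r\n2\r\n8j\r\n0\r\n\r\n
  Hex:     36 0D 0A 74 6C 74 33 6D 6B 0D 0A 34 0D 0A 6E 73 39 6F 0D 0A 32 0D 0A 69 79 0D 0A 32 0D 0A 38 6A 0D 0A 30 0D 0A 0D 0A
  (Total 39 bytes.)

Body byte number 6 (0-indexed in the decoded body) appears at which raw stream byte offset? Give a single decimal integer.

Answer: 14

Derivation:
Chunk 1: stream[0..1]='6' size=0x6=6, data at stream[3..9]='tlt3mk' -> body[0..6], body so far='tlt3mk'
Chunk 2: stream[11..12]='4' size=0x4=4, data at stream[14..18]='ns9o' -> body[6..10], body so far='tlt3mkns9o'
Chunk 3: stream[20..21]='2' size=0x2=2, data at stream[23..25]='iy' -> body[10..12], body so far='tlt3mkns9oiy'
Chunk 4: stream[27..28]='2' size=0x2=2, data at stream[30..32]='8j' -> body[12..14], body so far='tlt3mkns9oiy8j'
Chunk 5: stream[34..35]='0' size=0 (terminator). Final body='tlt3mkns9oiy8j' (14 bytes)
Body byte 6 at stream offset 14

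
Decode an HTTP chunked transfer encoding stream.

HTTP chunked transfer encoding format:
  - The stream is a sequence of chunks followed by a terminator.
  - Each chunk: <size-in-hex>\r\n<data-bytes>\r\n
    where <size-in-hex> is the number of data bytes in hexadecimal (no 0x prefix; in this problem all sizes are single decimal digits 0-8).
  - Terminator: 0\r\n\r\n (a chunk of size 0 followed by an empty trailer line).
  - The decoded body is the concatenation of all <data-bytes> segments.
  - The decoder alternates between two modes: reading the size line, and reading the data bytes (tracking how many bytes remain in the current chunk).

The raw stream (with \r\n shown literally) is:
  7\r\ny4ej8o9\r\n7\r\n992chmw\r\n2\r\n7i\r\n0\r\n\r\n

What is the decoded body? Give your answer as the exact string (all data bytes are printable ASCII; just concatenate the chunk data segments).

Chunk 1: stream[0..1]='7' size=0x7=7, data at stream[3..10]='y4ej8o9' -> body[0..7], body so far='y4ej8o9'
Chunk 2: stream[12..13]='7' size=0x7=7, data at stream[15..22]='992chmw' -> body[7..14], body so far='y4ej8o9992chmw'
Chunk 3: stream[24..25]='2' size=0x2=2, data at stream[27..29]='7i' -> body[14..16], body so far='y4ej8o9992chmw7i'
Chunk 4: stream[31..32]='0' size=0 (terminator). Final body='y4ej8o9992chmw7i' (16 bytes)

Answer: y4ej8o9992chmw7i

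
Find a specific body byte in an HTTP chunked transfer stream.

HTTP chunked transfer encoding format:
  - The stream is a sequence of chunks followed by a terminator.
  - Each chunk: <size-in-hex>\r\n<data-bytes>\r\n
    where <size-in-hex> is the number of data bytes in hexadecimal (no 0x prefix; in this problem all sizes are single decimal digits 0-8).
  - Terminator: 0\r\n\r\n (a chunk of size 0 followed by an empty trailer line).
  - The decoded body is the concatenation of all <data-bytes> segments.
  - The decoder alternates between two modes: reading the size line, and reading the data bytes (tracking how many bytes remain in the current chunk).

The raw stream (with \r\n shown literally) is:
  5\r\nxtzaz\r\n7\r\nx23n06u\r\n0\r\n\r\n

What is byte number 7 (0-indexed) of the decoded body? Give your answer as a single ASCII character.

Chunk 1: stream[0..1]='5' size=0x5=5, data at stream[3..8]='xtzaz' -> body[0..5], body so far='xtzaz'
Chunk 2: stream[10..11]='7' size=0x7=7, data at stream[13..20]='x23n06u' -> body[5..12], body so far='xtzazx23n06u'
Chunk 3: stream[22..23]='0' size=0 (terminator). Final body='xtzazx23n06u' (12 bytes)
Body byte 7 = '3'

Answer: 3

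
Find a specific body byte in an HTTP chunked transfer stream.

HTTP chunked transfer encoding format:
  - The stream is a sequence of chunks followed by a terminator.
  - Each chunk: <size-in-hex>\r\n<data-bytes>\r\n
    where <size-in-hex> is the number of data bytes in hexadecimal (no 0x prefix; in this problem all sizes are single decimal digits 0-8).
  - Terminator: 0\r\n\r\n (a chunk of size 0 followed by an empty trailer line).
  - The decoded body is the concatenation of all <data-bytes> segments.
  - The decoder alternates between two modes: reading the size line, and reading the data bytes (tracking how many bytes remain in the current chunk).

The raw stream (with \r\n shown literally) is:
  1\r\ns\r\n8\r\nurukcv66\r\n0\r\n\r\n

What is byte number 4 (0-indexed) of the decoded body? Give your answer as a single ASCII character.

Answer: k

Derivation:
Chunk 1: stream[0..1]='1' size=0x1=1, data at stream[3..4]='s' -> body[0..1], body so far='s'
Chunk 2: stream[6..7]='8' size=0x8=8, data at stream[9..17]='urukcv66' -> body[1..9], body so far='surukcv66'
Chunk 3: stream[19..20]='0' size=0 (terminator). Final body='surukcv66' (9 bytes)
Body byte 4 = 'k'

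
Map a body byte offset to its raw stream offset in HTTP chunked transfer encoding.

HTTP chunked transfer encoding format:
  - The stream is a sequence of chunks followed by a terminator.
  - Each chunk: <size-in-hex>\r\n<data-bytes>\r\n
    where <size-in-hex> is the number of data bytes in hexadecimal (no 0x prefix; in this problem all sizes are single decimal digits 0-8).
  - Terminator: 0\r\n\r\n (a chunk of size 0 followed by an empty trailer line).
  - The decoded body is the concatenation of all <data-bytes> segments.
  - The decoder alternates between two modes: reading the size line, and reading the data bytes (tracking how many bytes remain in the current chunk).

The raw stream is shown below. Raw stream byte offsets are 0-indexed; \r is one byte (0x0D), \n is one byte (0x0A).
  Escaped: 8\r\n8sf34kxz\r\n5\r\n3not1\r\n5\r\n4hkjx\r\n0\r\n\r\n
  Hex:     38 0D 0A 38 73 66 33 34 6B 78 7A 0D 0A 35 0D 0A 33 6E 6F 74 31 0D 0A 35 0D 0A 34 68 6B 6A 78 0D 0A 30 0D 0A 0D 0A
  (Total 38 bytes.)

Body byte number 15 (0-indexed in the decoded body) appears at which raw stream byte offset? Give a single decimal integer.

Answer: 28

Derivation:
Chunk 1: stream[0..1]='8' size=0x8=8, data at stream[3..11]='8sf34kxz' -> body[0..8], body so far='8sf34kxz'
Chunk 2: stream[13..14]='5' size=0x5=5, data at stream[16..21]='3not1' -> body[8..13], body so far='8sf34kxz3not1'
Chunk 3: stream[23..24]='5' size=0x5=5, data at stream[26..31]='4hkjx' -> body[13..18], body so far='8sf34kxz3not14hkjx'
Chunk 4: stream[33..34]='0' size=0 (terminator). Final body='8sf34kxz3not14hkjx' (18 bytes)
Body byte 15 at stream offset 28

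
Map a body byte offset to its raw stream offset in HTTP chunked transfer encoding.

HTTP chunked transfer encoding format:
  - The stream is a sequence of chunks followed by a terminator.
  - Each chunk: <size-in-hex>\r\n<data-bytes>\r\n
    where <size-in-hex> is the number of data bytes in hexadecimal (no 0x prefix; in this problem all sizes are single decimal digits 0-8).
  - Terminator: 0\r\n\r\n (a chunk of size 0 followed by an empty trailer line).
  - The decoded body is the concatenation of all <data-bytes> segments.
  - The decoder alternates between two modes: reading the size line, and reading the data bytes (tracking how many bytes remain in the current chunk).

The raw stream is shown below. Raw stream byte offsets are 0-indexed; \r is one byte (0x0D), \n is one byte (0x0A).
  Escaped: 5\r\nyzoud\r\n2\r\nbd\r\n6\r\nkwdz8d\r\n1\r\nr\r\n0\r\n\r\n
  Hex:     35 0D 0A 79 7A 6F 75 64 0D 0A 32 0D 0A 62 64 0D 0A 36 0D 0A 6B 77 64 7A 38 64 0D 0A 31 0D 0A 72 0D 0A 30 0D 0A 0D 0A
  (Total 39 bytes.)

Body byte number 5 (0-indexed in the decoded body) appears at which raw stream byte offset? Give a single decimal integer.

Answer: 13

Derivation:
Chunk 1: stream[0..1]='5' size=0x5=5, data at stream[3..8]='yzoud' -> body[0..5], body so far='yzoud'
Chunk 2: stream[10..11]='2' size=0x2=2, data at stream[13..15]='bd' -> body[5..7], body so far='yzoudbd'
Chunk 3: stream[17..18]='6' size=0x6=6, data at stream[20..26]='kwdz8d' -> body[7..13], body so far='yzoudbdkwdz8d'
Chunk 4: stream[28..29]='1' size=0x1=1, data at stream[31..32]='r' -> body[13..14], body so far='yzoudbdkwdz8dr'
Chunk 5: stream[34..35]='0' size=0 (terminator). Final body='yzoudbdkwdz8dr' (14 bytes)
Body byte 5 at stream offset 13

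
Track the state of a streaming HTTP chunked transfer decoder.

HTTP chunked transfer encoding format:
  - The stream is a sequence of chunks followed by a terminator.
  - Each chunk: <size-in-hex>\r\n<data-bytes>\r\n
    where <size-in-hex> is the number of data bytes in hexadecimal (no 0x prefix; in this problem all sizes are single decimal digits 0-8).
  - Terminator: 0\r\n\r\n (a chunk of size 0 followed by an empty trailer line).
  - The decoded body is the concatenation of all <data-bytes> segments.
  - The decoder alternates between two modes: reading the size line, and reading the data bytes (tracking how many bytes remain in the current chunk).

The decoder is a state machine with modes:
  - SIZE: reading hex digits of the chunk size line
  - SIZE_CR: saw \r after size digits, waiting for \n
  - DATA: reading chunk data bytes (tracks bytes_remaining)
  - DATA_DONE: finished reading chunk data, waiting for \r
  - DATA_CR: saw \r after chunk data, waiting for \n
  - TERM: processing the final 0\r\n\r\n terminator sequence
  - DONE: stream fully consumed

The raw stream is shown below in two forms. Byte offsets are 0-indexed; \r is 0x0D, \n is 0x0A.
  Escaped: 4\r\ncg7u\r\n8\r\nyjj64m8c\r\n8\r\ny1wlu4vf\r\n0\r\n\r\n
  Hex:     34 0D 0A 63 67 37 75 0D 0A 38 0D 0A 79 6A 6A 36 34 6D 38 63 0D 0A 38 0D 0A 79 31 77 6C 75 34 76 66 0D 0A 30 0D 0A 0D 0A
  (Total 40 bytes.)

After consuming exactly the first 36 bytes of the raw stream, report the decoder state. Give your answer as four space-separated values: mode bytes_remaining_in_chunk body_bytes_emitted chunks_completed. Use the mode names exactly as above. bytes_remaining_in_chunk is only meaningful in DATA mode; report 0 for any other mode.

Answer: SIZE 0 20 3

Derivation:
Byte 0 = '4': mode=SIZE remaining=0 emitted=0 chunks_done=0
Byte 1 = 0x0D: mode=SIZE_CR remaining=0 emitted=0 chunks_done=0
Byte 2 = 0x0A: mode=DATA remaining=4 emitted=0 chunks_done=0
Byte 3 = 'c': mode=DATA remaining=3 emitted=1 chunks_done=0
Byte 4 = 'g': mode=DATA remaining=2 emitted=2 chunks_done=0
Byte 5 = '7': mode=DATA remaining=1 emitted=3 chunks_done=0
Byte 6 = 'u': mode=DATA_DONE remaining=0 emitted=4 chunks_done=0
Byte 7 = 0x0D: mode=DATA_CR remaining=0 emitted=4 chunks_done=0
Byte 8 = 0x0A: mode=SIZE remaining=0 emitted=4 chunks_done=1
Byte 9 = '8': mode=SIZE remaining=0 emitted=4 chunks_done=1
Byte 10 = 0x0D: mode=SIZE_CR remaining=0 emitted=4 chunks_done=1
Byte 11 = 0x0A: mode=DATA remaining=8 emitted=4 chunks_done=1
Byte 12 = 'y': mode=DATA remaining=7 emitted=5 chunks_done=1
Byte 13 = 'j': mode=DATA remaining=6 emitted=6 chunks_done=1
Byte 14 = 'j': mode=DATA remaining=5 emitted=7 chunks_done=1
Byte 15 = '6': mode=DATA remaining=4 emitted=8 chunks_done=1
Byte 16 = '4': mode=DATA remaining=3 emitted=9 chunks_done=1
Byte 17 = 'm': mode=DATA remaining=2 emitted=10 chunks_done=1
Byte 18 = '8': mode=DATA remaining=1 emitted=11 chunks_done=1
Byte 19 = 'c': mode=DATA_DONE remaining=0 emitted=12 chunks_done=1
Byte 20 = 0x0D: mode=DATA_CR remaining=0 emitted=12 chunks_done=1
Byte 21 = 0x0A: mode=SIZE remaining=0 emitted=12 chunks_done=2
Byte 22 = '8': mode=SIZE remaining=0 emitted=12 chunks_done=2
Byte 23 = 0x0D: mode=SIZE_CR remaining=0 emitted=12 chunks_done=2
Byte 24 = 0x0A: mode=DATA remaining=8 emitted=12 chunks_done=2
Byte 25 = 'y': mode=DATA remaining=7 emitted=13 chunks_done=2
Byte 26 = '1': mode=DATA remaining=6 emitted=14 chunks_done=2
Byte 27 = 'w': mode=DATA remaining=5 emitted=15 chunks_done=2
Byte 28 = 'l': mode=DATA remaining=4 emitted=16 chunks_done=2
Byte 29 = 'u': mode=DATA remaining=3 emitted=17 chunks_done=2
Byte 30 = '4': mode=DATA remaining=2 emitted=18 chunks_done=2
Byte 31 = 'v': mode=DATA remaining=1 emitted=19 chunks_done=2
Byte 32 = 'f': mode=DATA_DONE remaining=0 emitted=20 chunks_done=2
Byte 33 = 0x0D: mode=DATA_CR remaining=0 emitted=20 chunks_done=2
Byte 34 = 0x0A: mode=SIZE remaining=0 emitted=20 chunks_done=3
Byte 35 = '0': mode=SIZE remaining=0 emitted=20 chunks_done=3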